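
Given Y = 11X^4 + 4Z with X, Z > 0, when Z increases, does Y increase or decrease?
Y increases

Taking the partial derivative:
∂Y/∂Z = 4

∂Y/∂Z = 4 > 0 (assuming positive values)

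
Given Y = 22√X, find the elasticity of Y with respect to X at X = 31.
Elasticity = 1/2

Elasticity = (dY/dX) · (X/Y)

dY/dX = 11/√X
At X = 31: dY/dX = 11·√31/31, Y = 22·√31

Elasticity = (11·√31/31) · (31 / (22·√31)) = 1/2

Interpretation: for a small percentage change in X, the percentage change in Y is approximately 0.50 times as large.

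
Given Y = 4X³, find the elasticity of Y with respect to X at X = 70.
Elasticity = 3

Elasticity = (dY/dX) · (X/Y)

dY/dX = 12·X²
At X = 70: dY/dX = 58800, Y = 1372000

Elasticity = 58800 · (70 / 1372000) = 3

Interpretation: for a small percentage change in X, the percentage change in Y is approximately 3.00 times as large.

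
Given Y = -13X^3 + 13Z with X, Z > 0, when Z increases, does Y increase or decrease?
Y increases

Taking the partial derivative:
∂Y/∂Z = 13

∂Y/∂Z = 13 > 0 (assuming positive values)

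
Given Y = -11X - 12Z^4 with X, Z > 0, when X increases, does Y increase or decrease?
Y decreases

Taking the partial derivative:
∂Y/∂X = -11

∂Y/∂X = -11 < 0 (assuming positive values)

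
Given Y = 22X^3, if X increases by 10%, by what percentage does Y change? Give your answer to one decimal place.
33.1%

For Y = 22X^3:
If X → X(1 + 0.1)
Then Y → Y · (1 + 0.1)^3
     = Y · 1.3310

Percentage change = ((1 + 0.1)^3 − 1) × 100% = 33.1%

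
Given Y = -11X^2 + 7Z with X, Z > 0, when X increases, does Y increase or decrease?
Y decreases

Taking the partial derivative:
∂Y/∂X = -22X

∂Y/∂X = -22X < 0 (assuming positive values)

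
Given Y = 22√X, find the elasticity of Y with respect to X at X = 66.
Elasticity = 1/2

Elasticity = (dY/dX) · (X/Y)

dY/dX = 11/√X
At X = 66: dY/dX = √66/6, Y = 22·√66

Elasticity = (√66/6) · (66 / (22·√66)) = 1/2

Interpretation: for a small percentage change in X, the percentage change in Y is approximately 0.50 times as large.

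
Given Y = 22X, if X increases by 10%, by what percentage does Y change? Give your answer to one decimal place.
10.0%

For Y = 22X:
If X → X(1 + 0.1)
Then Y → Y · (1 + 0.1)^1
     = Y · 1.1000

Percentage change = ((1 + 0.1)^1 − 1) × 100% = 10.0%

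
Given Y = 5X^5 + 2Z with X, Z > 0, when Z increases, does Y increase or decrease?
Y increases

Taking the partial derivative:
∂Y/∂Z = 2

∂Y/∂Z = 2 > 0 (assuming positive values)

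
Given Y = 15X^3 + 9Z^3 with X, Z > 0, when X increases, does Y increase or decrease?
Y increases

Taking the partial derivative:
∂Y/∂X = 45X^2

∂Y/∂X = 45X^2 > 0 (assuming positive values)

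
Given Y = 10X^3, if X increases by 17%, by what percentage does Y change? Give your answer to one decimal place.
60.2%

For Y = 10X^3:
If X → X(1 + 0.17)
Then Y → Y · (1 + 0.17)^3
     ≈ Y · 1.6016

Percentage change = ((1 + 0.17)^3 − 1) × 100% ≈ 60.2%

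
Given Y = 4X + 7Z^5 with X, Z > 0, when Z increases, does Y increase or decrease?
Y increases

Taking the partial derivative:
∂Y/∂Z = 35Z^4

∂Y/∂Z = 35Z^4 > 0 (assuming positive values)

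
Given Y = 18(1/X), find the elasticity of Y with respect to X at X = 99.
Elasticity = -1

Elasticity = (dY/dX) · (X/Y)

dY/dX = -18/X²
At X = 99: dY/dX = -2/1089, Y = 2/11

Elasticity = (-2/1089) · (99 / (2/11)) = -1

Interpretation: for a small percentage change in X, the percentage change in Y is approximately -1.00 times as large.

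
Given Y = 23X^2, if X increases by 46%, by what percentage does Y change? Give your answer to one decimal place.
113.2%

For Y = 23X^2:
If X → X(1 + 0.46)
Then Y → Y · (1 + 0.46)^2
     = Y · 2.1316

Percentage change = ((1 + 0.46)^2 − 1) × 100% ≈ 113.2%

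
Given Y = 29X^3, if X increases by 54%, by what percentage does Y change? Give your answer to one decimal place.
265.2%

For Y = 29X^3:
If X → X(1 + 0.54)
Then Y → Y · (1 + 0.54)^3
     ≈ Y · 3.6523

Percentage change = ((1 + 0.54)^3 − 1) × 100% ≈ 265.2%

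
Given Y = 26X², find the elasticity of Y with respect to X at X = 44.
Elasticity = 2

Elasticity = (dY/dX) · (X/Y)

dY/dX = 52·X
At X = 44: dY/dX = 2288, Y = 50336

Elasticity = 2288 · (44 / 50336) = 2

Interpretation: for a small percentage change in X, the percentage change in Y is approximately 2.00 times as large.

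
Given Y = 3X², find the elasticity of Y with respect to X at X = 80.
Elasticity = 2

Elasticity = (dY/dX) · (X/Y)

dY/dX = 6·X
At X = 80: dY/dX = 480, Y = 19200

Elasticity = 480 · (80 / 19200) = 2

Interpretation: for a small percentage change in X, the percentage change in Y is approximately 2.00 times as large.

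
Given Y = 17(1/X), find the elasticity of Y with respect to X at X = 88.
Elasticity = -1

Elasticity = (dY/dX) · (X/Y)

dY/dX = -17/X²
At X = 88: dY/dX = -17/7744, Y = 17/88

Elasticity = (-17/7744) · (88 / (17/88)) = -1

Interpretation: for a small percentage change in X, the percentage change in Y is approximately -1.00 times as large.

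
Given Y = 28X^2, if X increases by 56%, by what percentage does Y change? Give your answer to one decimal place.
143.4%

For Y = 28X^2:
If X → X(1 + 0.56)
Then Y → Y · (1 + 0.56)^2
     = Y · 2.4336

Percentage change = ((1 + 0.56)^2 − 1) × 100% ≈ 143.4%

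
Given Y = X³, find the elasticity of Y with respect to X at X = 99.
Elasticity = 3

Elasticity = (dY/dX) · (X/Y)

dY/dX = 3·X²
At X = 99: dY/dX = 29403, Y = 970299

Elasticity = 29403 · (99 / 970299) = 3

Interpretation: for a small percentage change in X, the percentage change in Y is approximately 3.00 times as large.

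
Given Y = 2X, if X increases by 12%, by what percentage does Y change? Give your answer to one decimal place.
12.0%

For Y = 2X:
If X → X(1 + 0.12)
Then Y → Y · (1 + 0.12)^1
     = Y · 1.1200

Percentage change = ((1 + 0.12)^1 − 1) × 100% = 12.0%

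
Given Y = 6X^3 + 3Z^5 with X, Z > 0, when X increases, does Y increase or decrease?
Y increases

Taking the partial derivative:
∂Y/∂X = 18X^2

∂Y/∂X = 18X^2 > 0 (assuming positive values)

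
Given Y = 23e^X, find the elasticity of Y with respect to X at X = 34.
Elasticity = 34

Elasticity = (dY/dX) · (X/Y)

dY/dX = 23·e^X
At X = 34: dY/dX = 23·e^34, Y = 23·e^34

Elasticity = (23·e^34) · (34 / (23·e^34)) = 34

Interpretation: for a small percentage change in X, the percentage change in Y is approximately 34.00 times as large.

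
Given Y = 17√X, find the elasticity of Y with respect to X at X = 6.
Elasticity = 1/2

Elasticity = (dY/dX) · (X/Y)

dY/dX = 17/(2·√X)
At X = 6: dY/dX = 17·√6/12, Y = 17·√6

Elasticity = (17·√6/12) · (6 / (17·√6)) = 1/2

Interpretation: for a small percentage change in X, the percentage change in Y is approximately 0.50 times as large.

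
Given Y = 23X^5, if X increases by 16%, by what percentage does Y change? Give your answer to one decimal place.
110.0%

For Y = 23X^5:
If X → X(1 + 0.16)
Then Y → Y · (1 + 0.16)^5
     ≈ Y · 2.1003

Percentage change = ((1 + 0.16)^5 − 1) × 100% ≈ 110.0%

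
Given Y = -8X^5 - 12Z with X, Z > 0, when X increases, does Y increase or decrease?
Y decreases

Taking the partial derivative:
∂Y/∂X = -40X^4

∂Y/∂X = -40X^4 < 0 (assuming positive values)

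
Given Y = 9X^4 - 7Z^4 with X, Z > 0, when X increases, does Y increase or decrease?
Y increases

Taking the partial derivative:
∂Y/∂X = 36X^3

∂Y/∂X = 36X^3 > 0 (assuming positive values)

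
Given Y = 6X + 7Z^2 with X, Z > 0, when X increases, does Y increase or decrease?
Y increases

Taking the partial derivative:
∂Y/∂X = 6

∂Y/∂X = 6 > 0 (assuming positive values)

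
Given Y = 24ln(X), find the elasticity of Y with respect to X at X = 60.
Elasticity = 1/ln(60) ≈ 0.2442

Elasticity = (dY/dX) · (X/Y)

dY/dX = 24/X
At X = 60: dY/dX = 2/5, Y = 24·ln(60)

Elasticity = (2/5) · (60 / (24·ln(60))) = 1/ln(60) ≈ 0.2442

Interpretation: for a small percentage change in X, the percentage change in Y is approximately 0.24 times as large.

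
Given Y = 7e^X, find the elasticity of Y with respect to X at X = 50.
Elasticity = 50

Elasticity = (dY/dX) · (X/Y)

dY/dX = 7·e^X
At X = 50: dY/dX = 7·e^50, Y = 7·e^50

Elasticity = (7·e^50) · (50 / (7·e^50)) = 50

Interpretation: for a small percentage change in X, the percentage change in Y is approximately 50.00 times as large.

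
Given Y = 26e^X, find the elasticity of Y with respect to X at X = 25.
Elasticity = 25

Elasticity = (dY/dX) · (X/Y)

dY/dX = 26·e^X
At X = 25: dY/dX = 26·e^25, Y = 26·e^25

Elasticity = (26·e^25) · (25 / (26·e^25)) = 25

Interpretation: for a small percentage change in X, the percentage change in Y is approximately 25.00 times as large.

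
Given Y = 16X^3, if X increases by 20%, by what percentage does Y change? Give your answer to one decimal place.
72.8%

For Y = 16X^3:
If X → X(1 + 0.2)
Then Y → Y · (1 + 0.2)^3
     = Y · 1.7280

Percentage change = ((1 + 0.2)^3 − 1) × 100% = 72.8%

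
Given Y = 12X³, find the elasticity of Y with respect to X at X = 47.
Elasticity = 3

Elasticity = (dY/dX) · (X/Y)

dY/dX = 36·X²
At X = 47: dY/dX = 79524, Y = 1245876

Elasticity = 79524 · (47 / 1245876) = 3

Interpretation: for a small percentage change in X, the percentage change in Y is approximately 3.00 times as large.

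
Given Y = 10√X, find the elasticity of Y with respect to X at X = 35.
Elasticity = 1/2

Elasticity = (dY/dX) · (X/Y)

dY/dX = 5/√X
At X = 35: dY/dX = √35/7, Y = 10·√35

Elasticity = (√35/7) · (35 / (10·√35)) = 1/2

Interpretation: for a small percentage change in X, the percentage change in Y is approximately 0.50 times as large.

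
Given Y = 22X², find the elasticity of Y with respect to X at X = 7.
Elasticity = 2

Elasticity = (dY/dX) · (X/Y)

dY/dX = 44·X
At X = 7: dY/dX = 308, Y = 1078

Elasticity = 308 · (7 / 1078) = 2

Interpretation: for a small percentage change in X, the percentage change in Y is approximately 2.00 times as large.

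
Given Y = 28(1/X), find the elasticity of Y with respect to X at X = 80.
Elasticity = -1

Elasticity = (dY/dX) · (X/Y)

dY/dX = -28/X²
At X = 80: dY/dX = -7/1600, Y = 7/20

Elasticity = (-7/1600) · (80 / (7/20)) = -1

Interpretation: for a small percentage change in X, the percentage change in Y is approximately -1.00 times as large.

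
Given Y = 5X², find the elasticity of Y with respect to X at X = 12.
Elasticity = 2

Elasticity = (dY/dX) · (X/Y)

dY/dX = 10·X
At X = 12: dY/dX = 120, Y = 720

Elasticity = 120 · (12 / 720) = 2

Interpretation: for a small percentage change in X, the percentage change in Y is approximately 2.00 times as large.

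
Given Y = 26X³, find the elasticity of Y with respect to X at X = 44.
Elasticity = 3

Elasticity = (dY/dX) · (X/Y)

dY/dX = 78·X²
At X = 44: dY/dX = 151008, Y = 2214784

Elasticity = 151008 · (44 / 2214784) = 3

Interpretation: for a small percentage change in X, the percentage change in Y is approximately 3.00 times as large.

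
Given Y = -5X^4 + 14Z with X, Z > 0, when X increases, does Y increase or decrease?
Y decreases

Taking the partial derivative:
∂Y/∂X = -20X^3

∂Y/∂X = -20X^3 < 0 (assuming positive values)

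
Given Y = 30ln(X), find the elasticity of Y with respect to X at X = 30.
Elasticity = 1/ln(30) ≈ 0.2940

Elasticity = (dY/dX) · (X/Y)

dY/dX = 30/X
At X = 30: dY/dX = 1, Y = 30·ln(30)

Elasticity = 1 · (30 / (30·ln(30))) = 1/ln(30) ≈ 0.2940

Interpretation: for a small percentage change in X, the percentage change in Y is approximately 0.29 times as large.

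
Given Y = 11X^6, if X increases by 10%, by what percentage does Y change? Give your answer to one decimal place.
77.2%

For Y = 11X^6:
If X → X(1 + 0.1)
Then Y → Y · (1 + 0.1)^6
     ≈ Y · 1.7716

Percentage change = ((1 + 0.1)^6 − 1) × 100% ≈ 77.2%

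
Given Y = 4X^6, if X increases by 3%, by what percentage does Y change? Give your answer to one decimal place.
19.4%

For Y = 4X^6:
If X → X(1 + 0.03)
Then Y → Y · (1 + 0.03)^6
     ≈ Y · 1.1941

Percentage change = ((1 + 0.03)^6 − 1) × 100% ≈ 19.4%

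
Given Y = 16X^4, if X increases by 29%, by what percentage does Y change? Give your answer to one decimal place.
176.9%

For Y = 16X^4:
If X → X(1 + 0.29)
Then Y → Y · (1 + 0.29)^4
     ≈ Y · 2.7692

Percentage change = ((1 + 0.29)^4 − 1) × 100% ≈ 176.9%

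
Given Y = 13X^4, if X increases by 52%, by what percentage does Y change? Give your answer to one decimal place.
433.8%

For Y = 13X^4:
If X → X(1 + 0.52)
Then Y → Y · (1 + 0.52)^4
     ≈ Y · 5.3379

Percentage change = ((1 + 0.52)^4 − 1) × 100% ≈ 433.8%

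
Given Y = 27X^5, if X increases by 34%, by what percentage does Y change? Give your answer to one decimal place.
332.0%

For Y = 27X^5:
If X → X(1 + 0.34)
Then Y → Y · (1 + 0.34)^5
     ≈ Y · 4.3204

Percentage change = ((1 + 0.34)^5 − 1) × 100% ≈ 332.0%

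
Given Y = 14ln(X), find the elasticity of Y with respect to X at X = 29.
Elasticity = 1/ln(29) ≈ 0.2970

Elasticity = (dY/dX) · (X/Y)

dY/dX = 14/X
At X = 29: dY/dX = 14/29, Y = 14·ln(29)

Elasticity = (14/29) · (29 / (14·ln(29))) = 1/ln(29) ≈ 0.2970

Interpretation: for a small percentage change in X, the percentage change in Y is approximately 0.30 times as large.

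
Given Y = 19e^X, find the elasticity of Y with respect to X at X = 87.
Elasticity = 87

Elasticity = (dY/dX) · (X/Y)

dY/dX = 19·e^X
At X = 87: dY/dX = 19·e^87, Y = 19·e^87

Elasticity = (19·e^87) · (87 / (19·e^87)) = 87

Interpretation: for a small percentage change in X, the percentage change in Y is approximately 87.00 times as large.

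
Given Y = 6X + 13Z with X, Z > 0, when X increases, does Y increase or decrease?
Y increases

Taking the partial derivative:
∂Y/∂X = 6

∂Y/∂X = 6 > 0 (assuming positive values)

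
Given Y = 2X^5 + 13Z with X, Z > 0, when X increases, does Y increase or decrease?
Y increases

Taking the partial derivative:
∂Y/∂X = 10X^4

∂Y/∂X = 10X^4 > 0 (assuming positive values)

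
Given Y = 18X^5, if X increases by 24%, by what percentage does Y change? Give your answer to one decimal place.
193.2%

For Y = 18X^5:
If X → X(1 + 0.24)
Then Y → Y · (1 + 0.24)^5
     ≈ Y · 2.9316

Percentage change = ((1 + 0.24)^5 − 1) × 100% ≈ 193.2%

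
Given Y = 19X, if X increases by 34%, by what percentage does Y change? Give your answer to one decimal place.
34.0%

For Y = 19X:
If X → X(1 + 0.34)
Then Y → Y · (1 + 0.34)^1
     = Y · 1.3400

Percentage change = ((1 + 0.34)^1 − 1) × 100% = 34.0%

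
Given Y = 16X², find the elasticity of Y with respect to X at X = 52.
Elasticity = 2

Elasticity = (dY/dX) · (X/Y)

dY/dX = 32·X
At X = 52: dY/dX = 1664, Y = 43264

Elasticity = 1664 · (52 / 43264) = 2

Interpretation: for a small percentage change in X, the percentage change in Y is approximately 2.00 times as large.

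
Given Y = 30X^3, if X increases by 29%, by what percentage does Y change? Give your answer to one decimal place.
114.7%

For Y = 30X^3:
If X → X(1 + 0.29)
Then Y → Y · (1 + 0.29)^3
     ≈ Y · 2.1467

Percentage change = ((1 + 0.29)^3 − 1) × 100% ≈ 114.7%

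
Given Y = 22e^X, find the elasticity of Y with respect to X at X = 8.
Elasticity = 8

Elasticity = (dY/dX) · (X/Y)

dY/dX = 22·e^X
At X = 8: dY/dX = 22·e^8, Y = 22·e^8

Elasticity = (22·e^8) · (8 / (22·e^8)) = 8

Interpretation: for a small percentage change in X, the percentage change in Y is approximately 8.00 times as large.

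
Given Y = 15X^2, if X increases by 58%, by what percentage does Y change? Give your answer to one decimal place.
149.6%

For Y = 15X^2:
If X → X(1 + 0.58)
Then Y → Y · (1 + 0.58)^2
     = Y · 2.4964

Percentage change = ((1 + 0.58)^2 − 1) × 100% ≈ 149.6%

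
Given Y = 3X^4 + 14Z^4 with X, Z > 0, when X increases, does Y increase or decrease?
Y increases

Taking the partial derivative:
∂Y/∂X = 12X^3

∂Y/∂X = 12X^3 > 0 (assuming positive values)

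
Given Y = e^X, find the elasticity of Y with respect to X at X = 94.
Elasticity = 94

Elasticity = (dY/dX) · (X/Y)

dY/dX = e^X
At X = 94: dY/dX = e^94, Y = e^94

Elasticity = (e^94) · (94 / (e^94)) = 94

Interpretation: for a small percentage change in X, the percentage change in Y is approximately 94.00 times as large.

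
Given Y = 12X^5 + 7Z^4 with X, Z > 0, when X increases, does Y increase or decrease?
Y increases

Taking the partial derivative:
∂Y/∂X = 60X^4

∂Y/∂X = 60X^4 > 0 (assuming positive values)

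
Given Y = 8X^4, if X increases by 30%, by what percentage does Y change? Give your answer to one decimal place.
185.6%

For Y = 8X^4:
If X → X(1 + 0.3)
Then Y → Y · (1 + 0.3)^4
     = Y · 2.8561

Percentage change = ((1 + 0.3)^4 − 1) × 100% ≈ 185.6%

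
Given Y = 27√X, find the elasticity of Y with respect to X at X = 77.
Elasticity = 1/2

Elasticity = (dY/dX) · (X/Y)

dY/dX = 27/(2·√X)
At X = 77: dY/dX = 27·√77/154, Y = 27·√77

Elasticity = (27·√77/154) · (77 / (27·√77)) = 1/2

Interpretation: for a small percentage change in X, the percentage change in Y is approximately 0.50 times as large.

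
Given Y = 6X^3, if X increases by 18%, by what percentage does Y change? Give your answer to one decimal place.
64.3%

For Y = 6X^3:
If X → X(1 + 0.18)
Then Y → Y · (1 + 0.18)^3
     ≈ Y · 1.6430

Percentage change = ((1 + 0.18)^3 − 1) × 100% ≈ 64.3%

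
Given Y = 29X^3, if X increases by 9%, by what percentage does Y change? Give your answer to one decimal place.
29.5%

For Y = 29X^3:
If X → X(1 + 0.09)
Then Y → Y · (1 + 0.09)^3
     ≈ Y · 1.2950

Percentage change = ((1 + 0.09)^3 − 1) × 100% ≈ 29.5%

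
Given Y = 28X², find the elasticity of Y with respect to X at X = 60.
Elasticity = 2

Elasticity = (dY/dX) · (X/Y)

dY/dX = 56·X
At X = 60: dY/dX = 3360, Y = 100800

Elasticity = 3360 · (60 / 100800) = 2

Interpretation: for a small percentage change in X, the percentage change in Y is approximately 2.00 times as large.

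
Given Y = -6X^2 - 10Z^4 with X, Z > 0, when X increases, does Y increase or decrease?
Y decreases

Taking the partial derivative:
∂Y/∂X = -12X

∂Y/∂X = -12X < 0 (assuming positive values)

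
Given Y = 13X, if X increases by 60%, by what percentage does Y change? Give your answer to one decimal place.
60.0%

For Y = 13X:
If X → X(1 + 0.6)
Then Y → Y · (1 + 0.6)^1
     = Y · 1.6000

Percentage change = ((1 + 0.6)^1 − 1) × 100% = 60.0%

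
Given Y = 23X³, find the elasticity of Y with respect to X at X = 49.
Elasticity = 3

Elasticity = (dY/dX) · (X/Y)

dY/dX = 69·X²
At X = 49: dY/dX = 165669, Y = 2705927

Elasticity = 165669 · (49 / 2705927) = 3

Interpretation: for a small percentage change in X, the percentage change in Y is approximately 3.00 times as large.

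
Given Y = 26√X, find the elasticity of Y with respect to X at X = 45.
Elasticity = 1/2

Elasticity = (dY/dX) · (X/Y)

dY/dX = 13/√X
At X = 45: dY/dX = 13·√5/15, Y = 78·√5

Elasticity = (13·√5/15) · (45 / (78·√5)) = 1/2

Interpretation: for a small percentage change in X, the percentage change in Y is approximately 0.50 times as large.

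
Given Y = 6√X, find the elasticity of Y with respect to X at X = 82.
Elasticity = 1/2

Elasticity = (dY/dX) · (X/Y)

dY/dX = 3/√X
At X = 82: dY/dX = 3·√82/82, Y = 6·√82

Elasticity = (3·√82/82) · (82 / (6·√82)) = 1/2

Interpretation: for a small percentage change in X, the percentage change in Y is approximately 0.50 times as large.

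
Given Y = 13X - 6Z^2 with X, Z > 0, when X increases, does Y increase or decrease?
Y increases

Taking the partial derivative:
∂Y/∂X = 13

∂Y/∂X = 13 > 0 (assuming positive values)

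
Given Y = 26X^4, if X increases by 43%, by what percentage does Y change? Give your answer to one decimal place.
318.2%

For Y = 26X^4:
If X → X(1 + 0.43)
Then Y → Y · (1 + 0.43)^4
     ≈ Y · 4.1816

Percentage change = ((1 + 0.43)^4 − 1) × 100% ≈ 318.2%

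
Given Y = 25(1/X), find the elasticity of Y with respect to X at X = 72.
Elasticity = -1

Elasticity = (dY/dX) · (X/Y)

dY/dX = -25/X²
At X = 72: dY/dX = -25/5184, Y = 25/72

Elasticity = (-25/5184) · (72 / (25/72)) = -1

Interpretation: for a small percentage change in X, the percentage change in Y is approximately -1.00 times as large.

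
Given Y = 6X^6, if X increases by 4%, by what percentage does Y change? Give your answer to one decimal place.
26.5%

For Y = 6X^6:
If X → X(1 + 0.04)
Then Y → Y · (1 + 0.04)^6
     ≈ Y · 1.2653

Percentage change = ((1 + 0.04)^6 − 1) × 100% ≈ 26.5%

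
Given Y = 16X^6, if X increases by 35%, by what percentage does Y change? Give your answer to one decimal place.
505.3%

For Y = 16X^6:
If X → X(1 + 0.35)
Then Y → Y · (1 + 0.35)^6
     ≈ Y · 6.0534

Percentage change = ((1 + 0.35)^6 − 1) × 100% ≈ 505.3%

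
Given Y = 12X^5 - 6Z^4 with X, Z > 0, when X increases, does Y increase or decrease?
Y increases

Taking the partial derivative:
∂Y/∂X = 60X^4

∂Y/∂X = 60X^4 > 0 (assuming positive values)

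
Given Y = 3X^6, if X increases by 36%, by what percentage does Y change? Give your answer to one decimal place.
532.8%

For Y = 3X^6:
If X → X(1 + 0.36)
Then Y → Y · (1 + 0.36)^6
     ≈ Y · 6.3275

Percentage change = ((1 + 0.36)^6 − 1) × 100% ≈ 532.8%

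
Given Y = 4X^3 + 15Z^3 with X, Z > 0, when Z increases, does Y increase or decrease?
Y increases

Taking the partial derivative:
∂Y/∂Z = 45Z^2

∂Y/∂Z = 45Z^2 > 0 (assuming positive values)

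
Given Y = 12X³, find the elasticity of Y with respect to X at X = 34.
Elasticity = 3

Elasticity = (dY/dX) · (X/Y)

dY/dX = 36·X²
At X = 34: dY/dX = 41616, Y = 471648

Elasticity = 41616 · (34 / 471648) = 3

Interpretation: for a small percentage change in X, the percentage change in Y is approximately 3.00 times as large.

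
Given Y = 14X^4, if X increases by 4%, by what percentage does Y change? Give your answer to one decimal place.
17.0%

For Y = 14X^4:
If X → X(1 + 0.04)
Then Y → Y · (1 + 0.04)^4
     ≈ Y · 1.1699

Percentage change = ((1 + 0.04)^4 − 1) × 100% ≈ 17.0%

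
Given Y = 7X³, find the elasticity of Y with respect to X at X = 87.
Elasticity = 3

Elasticity = (dY/dX) · (X/Y)

dY/dX = 21·X²
At X = 87: dY/dX = 158949, Y = 4609521

Elasticity = 158949 · (87 / 4609521) = 3

Interpretation: for a small percentage change in X, the percentage change in Y is approximately 3.00 times as large.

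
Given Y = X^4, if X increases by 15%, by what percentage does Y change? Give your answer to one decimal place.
74.9%

For Y = X^4:
If X → X(1 + 0.15)
Then Y → Y · (1 + 0.15)^4
     ≈ Y · 1.7490

Percentage change = ((1 + 0.15)^4 − 1) × 100% ≈ 74.9%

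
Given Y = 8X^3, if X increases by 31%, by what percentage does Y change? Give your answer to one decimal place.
124.8%

For Y = 8X^3:
If X → X(1 + 0.31)
Then Y → Y · (1 + 0.31)^3
     ≈ Y · 2.2481

Percentage change = ((1 + 0.31)^3 − 1) × 100% ≈ 124.8%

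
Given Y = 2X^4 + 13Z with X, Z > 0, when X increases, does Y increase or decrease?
Y increases

Taking the partial derivative:
∂Y/∂X = 8X^3

∂Y/∂X = 8X^3 > 0 (assuming positive values)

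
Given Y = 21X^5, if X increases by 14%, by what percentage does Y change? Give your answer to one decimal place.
92.5%

For Y = 21X^5:
If X → X(1 + 0.14)
Then Y → Y · (1 + 0.14)^5
     ≈ Y · 1.9254

Percentage change = ((1 + 0.14)^5 − 1) × 100% ≈ 92.5%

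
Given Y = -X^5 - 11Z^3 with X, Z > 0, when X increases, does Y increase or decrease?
Y decreases

Taking the partial derivative:
∂Y/∂X = -5X^4

∂Y/∂X = -5X^4 < 0 (assuming positive values)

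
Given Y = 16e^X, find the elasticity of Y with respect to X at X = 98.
Elasticity = 98

Elasticity = (dY/dX) · (X/Y)

dY/dX = 16·e^X
At X = 98: dY/dX = 16·e^98, Y = 16·e^98

Elasticity = (16·e^98) · (98 / (16·e^98)) = 98

Interpretation: for a small percentage change in X, the percentage change in Y is approximately 98.00 times as large.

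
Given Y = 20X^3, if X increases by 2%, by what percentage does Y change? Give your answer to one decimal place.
6.1%

For Y = 20X^3:
If X → X(1 + 0.02)
Then Y → Y · (1 + 0.02)^3
     ≈ Y · 1.0612

Percentage change = ((1 + 0.02)^3 − 1) × 100% ≈ 6.1%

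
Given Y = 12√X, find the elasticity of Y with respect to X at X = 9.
Elasticity = 1/2

Elasticity = (dY/dX) · (X/Y)

dY/dX = 6/√X
At X = 9: dY/dX = 2, Y = 36

Elasticity = 2 · (9 / 36) = 1/2

Interpretation: for a small percentage change in X, the percentage change in Y is approximately 0.50 times as large.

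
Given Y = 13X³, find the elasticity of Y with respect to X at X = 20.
Elasticity = 3

Elasticity = (dY/dX) · (X/Y)

dY/dX = 39·X²
At X = 20: dY/dX = 15600, Y = 104000

Elasticity = 15600 · (20 / 104000) = 3

Interpretation: for a small percentage change in X, the percentage change in Y is approximately 3.00 times as large.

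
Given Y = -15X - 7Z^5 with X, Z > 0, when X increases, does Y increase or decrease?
Y decreases

Taking the partial derivative:
∂Y/∂X = -15

∂Y/∂X = -15 < 0 (assuming positive values)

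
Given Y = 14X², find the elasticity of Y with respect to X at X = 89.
Elasticity = 2

Elasticity = (dY/dX) · (X/Y)

dY/dX = 28·X
At X = 89: dY/dX = 2492, Y = 110894

Elasticity = 2492 · (89 / 110894) = 2

Interpretation: for a small percentage change in X, the percentage change in Y is approximately 2.00 times as large.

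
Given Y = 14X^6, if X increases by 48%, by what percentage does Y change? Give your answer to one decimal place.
950.9%

For Y = 14X^6:
If X → X(1 + 0.48)
Then Y → Y · (1 + 0.48)^6
     ≈ Y · 10.5092

Percentage change = ((1 + 0.48)^6 − 1) × 100% ≈ 950.9%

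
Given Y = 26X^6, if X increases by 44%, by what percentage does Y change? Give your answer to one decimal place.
791.6%

For Y = 26X^6:
If X → X(1 + 0.44)
Then Y → Y · (1 + 0.44)^6
     ≈ Y · 8.9161

Percentage change = ((1 + 0.44)^6 − 1) × 100% ≈ 791.6%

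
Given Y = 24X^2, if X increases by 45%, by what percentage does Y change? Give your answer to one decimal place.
110.3%

For Y = 24X^2:
If X → X(1 + 0.45)
Then Y → Y · (1 + 0.45)^2
     = Y · 2.1025

Percentage change = ((1 + 0.45)^2 − 1) × 100% ≈ 110.3%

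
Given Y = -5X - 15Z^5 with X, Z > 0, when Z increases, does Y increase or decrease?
Y decreases

Taking the partial derivative:
∂Y/∂Z = -75Z^4

∂Y/∂Z = -75Z^4 < 0 (assuming positive values)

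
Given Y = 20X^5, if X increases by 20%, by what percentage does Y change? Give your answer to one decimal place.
148.8%

For Y = 20X^5:
If X → X(1 + 0.2)
Then Y → Y · (1 + 0.2)^5
     ≈ Y · 2.4883

Percentage change = ((1 + 0.2)^5 − 1) × 100% ≈ 148.8%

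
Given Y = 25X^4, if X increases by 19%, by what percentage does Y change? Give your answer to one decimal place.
100.5%

For Y = 25X^4:
If X → X(1 + 0.19)
Then Y → Y · (1 + 0.19)^4
     ≈ Y · 2.0053

Percentage change = ((1 + 0.19)^4 − 1) × 100% ≈ 100.5%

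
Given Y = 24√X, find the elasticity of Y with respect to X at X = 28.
Elasticity = 1/2

Elasticity = (dY/dX) · (X/Y)

dY/dX = 12/√X
At X = 28: dY/dX = 6·√7/7, Y = 48·√7

Elasticity = (6·√7/7) · (28 / (48·√7)) = 1/2

Interpretation: for a small percentage change in X, the percentage change in Y is approximately 0.50 times as large.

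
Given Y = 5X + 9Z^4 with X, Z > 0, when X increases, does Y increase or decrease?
Y increases

Taking the partial derivative:
∂Y/∂X = 5

∂Y/∂X = 5 > 0 (assuming positive values)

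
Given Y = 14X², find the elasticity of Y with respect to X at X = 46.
Elasticity = 2

Elasticity = (dY/dX) · (X/Y)

dY/dX = 28·X
At X = 46: dY/dX = 1288, Y = 29624

Elasticity = 1288 · (46 / 29624) = 2

Interpretation: for a small percentage change in X, the percentage change in Y is approximately 2.00 times as large.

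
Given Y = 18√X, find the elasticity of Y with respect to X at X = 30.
Elasticity = 1/2

Elasticity = (dY/dX) · (X/Y)

dY/dX = 9/√X
At X = 30: dY/dX = 3·√30/10, Y = 18·√30

Elasticity = (3·√30/10) · (30 / (18·√30)) = 1/2

Interpretation: for a small percentage change in X, the percentage change in Y is approximately 0.50 times as large.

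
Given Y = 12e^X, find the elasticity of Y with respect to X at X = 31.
Elasticity = 31

Elasticity = (dY/dX) · (X/Y)

dY/dX = 12·e^X
At X = 31: dY/dX = 12·e^31, Y = 12·e^31

Elasticity = (12·e^31) · (31 / (12·e^31)) = 31

Interpretation: for a small percentage change in X, the percentage change in Y is approximately 31.00 times as large.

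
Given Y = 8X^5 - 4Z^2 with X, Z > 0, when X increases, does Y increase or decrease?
Y increases

Taking the partial derivative:
∂Y/∂X = 40X^4

∂Y/∂X = 40X^4 > 0 (assuming positive values)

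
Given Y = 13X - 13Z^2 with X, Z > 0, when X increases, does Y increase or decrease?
Y increases

Taking the partial derivative:
∂Y/∂X = 13

∂Y/∂X = 13 > 0 (assuming positive values)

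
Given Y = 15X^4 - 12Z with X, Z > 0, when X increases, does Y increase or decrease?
Y increases

Taking the partial derivative:
∂Y/∂X = 60X^3

∂Y/∂X = 60X^3 > 0 (assuming positive values)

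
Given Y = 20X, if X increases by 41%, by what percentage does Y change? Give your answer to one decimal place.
41.0%

For Y = 20X:
If X → X(1 + 0.41)
Then Y → Y · (1 + 0.41)^1
     = Y · 1.4100

Percentage change = ((1 + 0.41)^1 − 1) × 100% = 41.0%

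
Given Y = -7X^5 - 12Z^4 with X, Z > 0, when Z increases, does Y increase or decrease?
Y decreases

Taking the partial derivative:
∂Y/∂Z = -48Z^3

∂Y/∂Z = -48Z^3 < 0 (assuming positive values)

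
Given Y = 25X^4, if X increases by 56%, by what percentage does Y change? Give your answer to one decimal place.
492.2%

For Y = 25X^4:
If X → X(1 + 0.56)
Then Y → Y · (1 + 0.56)^4
     ≈ Y · 5.9224

Percentage change = ((1 + 0.56)^4 − 1) × 100% ≈ 492.2%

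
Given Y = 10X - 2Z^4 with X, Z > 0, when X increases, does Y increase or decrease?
Y increases

Taking the partial derivative:
∂Y/∂X = 10

∂Y/∂X = 10 > 0 (assuming positive values)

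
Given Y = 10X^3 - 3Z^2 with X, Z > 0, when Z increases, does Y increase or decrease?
Y decreases

Taking the partial derivative:
∂Y/∂Z = -6Z

∂Y/∂Z = -6Z < 0 (assuming positive values)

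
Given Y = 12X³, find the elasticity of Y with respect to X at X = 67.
Elasticity = 3

Elasticity = (dY/dX) · (X/Y)

dY/dX = 36·X²
At X = 67: dY/dX = 161604, Y = 3609156

Elasticity = 161604 · (67 / 3609156) = 3

Interpretation: for a small percentage change in X, the percentage change in Y is approximately 3.00 times as large.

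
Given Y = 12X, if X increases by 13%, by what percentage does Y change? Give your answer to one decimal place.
13.0%

For Y = 12X:
If X → X(1 + 0.13)
Then Y → Y · (1 + 0.13)^1
     = Y · 1.1300

Percentage change = ((1 + 0.13)^1 − 1) × 100% = 13.0%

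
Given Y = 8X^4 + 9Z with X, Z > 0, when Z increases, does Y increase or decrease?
Y increases

Taking the partial derivative:
∂Y/∂Z = 9

∂Y/∂Z = 9 > 0 (assuming positive values)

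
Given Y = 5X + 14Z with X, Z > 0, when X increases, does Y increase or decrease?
Y increases

Taking the partial derivative:
∂Y/∂X = 5

∂Y/∂X = 5 > 0 (assuming positive values)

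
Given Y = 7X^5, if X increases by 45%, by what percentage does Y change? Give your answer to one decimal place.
541.0%

For Y = 7X^5:
If X → X(1 + 0.45)
Then Y → Y · (1 + 0.45)^5
     ≈ Y · 6.4097

Percentage change = ((1 + 0.45)^5 − 1) × 100% ≈ 541.0%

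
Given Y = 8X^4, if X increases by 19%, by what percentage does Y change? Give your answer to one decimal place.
100.5%

For Y = 8X^4:
If X → X(1 + 0.19)
Then Y → Y · (1 + 0.19)^4
     ≈ Y · 2.0053

Percentage change = ((1 + 0.19)^4 − 1) × 100% ≈ 100.5%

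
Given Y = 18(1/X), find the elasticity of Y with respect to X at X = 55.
Elasticity = -1

Elasticity = (dY/dX) · (X/Y)

dY/dX = -18/X²
At X = 55: dY/dX = -18/3025, Y = 18/55

Elasticity = (-18/3025) · (55 / (18/55)) = -1

Interpretation: for a small percentage change in X, the percentage change in Y is approximately -1.00 times as large.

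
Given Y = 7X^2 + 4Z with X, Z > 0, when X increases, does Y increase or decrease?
Y increases

Taking the partial derivative:
∂Y/∂X = 14X

∂Y/∂X = 14X > 0 (assuming positive values)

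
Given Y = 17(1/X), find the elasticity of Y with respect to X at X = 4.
Elasticity = -1

Elasticity = (dY/dX) · (X/Y)

dY/dX = -17/X²
At X = 4: dY/dX = -17/16, Y = 17/4

Elasticity = (-17/16) · (4 / (17/4)) = -1

Interpretation: for a small percentage change in X, the percentage change in Y is approximately -1.00 times as large.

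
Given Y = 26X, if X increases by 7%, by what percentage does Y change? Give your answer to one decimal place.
7.0%

For Y = 26X:
If X → X(1 + 0.07)
Then Y → Y · (1 + 0.07)^1
     = Y · 1.0700

Percentage change = ((1 + 0.07)^1 − 1) × 100% = 7.0%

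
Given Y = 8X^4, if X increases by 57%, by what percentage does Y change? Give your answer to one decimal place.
507.6%

For Y = 8X^4:
If X → X(1 + 0.57)
Then Y → Y · (1 + 0.57)^4
     ≈ Y · 6.0757

Percentage change = ((1 + 0.57)^4 − 1) × 100% ≈ 507.6%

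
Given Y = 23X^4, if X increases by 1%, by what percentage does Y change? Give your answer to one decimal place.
4.1%

For Y = 23X^4:
If X → X(1 + 0.01)
Then Y → Y · (1 + 0.01)^4
     ≈ Y · 1.0406

Percentage change = ((1 + 0.01)^4 − 1) × 100% ≈ 4.1%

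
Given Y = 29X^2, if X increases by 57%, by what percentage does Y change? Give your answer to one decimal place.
146.5%

For Y = 29X^2:
If X → X(1 + 0.57)
Then Y → Y · (1 + 0.57)^2
     = Y · 2.4649

Percentage change = ((1 + 0.57)^2 − 1) × 100% ≈ 146.5%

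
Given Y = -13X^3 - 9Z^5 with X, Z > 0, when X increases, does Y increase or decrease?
Y decreases

Taking the partial derivative:
∂Y/∂X = -39X^2

∂Y/∂X = -39X^2 < 0 (assuming positive values)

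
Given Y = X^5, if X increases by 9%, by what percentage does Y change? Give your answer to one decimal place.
53.9%

For Y = X^5:
If X → X(1 + 0.09)
Then Y → Y · (1 + 0.09)^5
     ≈ Y · 1.5386

Percentage change = ((1 + 0.09)^5 − 1) × 100% ≈ 53.9%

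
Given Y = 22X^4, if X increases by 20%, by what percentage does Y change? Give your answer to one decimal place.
107.4%

For Y = 22X^4:
If X → X(1 + 0.2)
Then Y → Y · (1 + 0.2)^4
     = Y · 2.0736

Percentage change = ((1 + 0.2)^4 − 1) × 100% ≈ 107.4%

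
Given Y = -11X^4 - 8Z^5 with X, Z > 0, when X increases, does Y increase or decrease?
Y decreases

Taking the partial derivative:
∂Y/∂X = -44X^3

∂Y/∂X = -44X^3 < 0 (assuming positive values)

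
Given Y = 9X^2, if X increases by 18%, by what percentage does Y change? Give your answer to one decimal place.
39.2%

For Y = 9X^2:
If X → X(1 + 0.18)
Then Y → Y · (1 + 0.18)^2
     = Y · 1.3924

Percentage change = ((1 + 0.18)^2 − 1) × 100% ≈ 39.2%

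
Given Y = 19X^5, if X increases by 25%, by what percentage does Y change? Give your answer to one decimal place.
205.2%

For Y = 19X^5:
If X → X(1 + 0.25)
Then Y → Y · (1 + 0.25)^5
     ≈ Y · 3.0518

Percentage change = ((1 + 0.25)^5 − 1) × 100% ≈ 205.2%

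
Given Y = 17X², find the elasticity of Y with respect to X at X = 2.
Elasticity = 2

Elasticity = (dY/dX) · (X/Y)

dY/dX = 34·X
At X = 2: dY/dX = 68, Y = 68

Elasticity = 68 · (2 / 68) = 2

Interpretation: for a small percentage change in X, the percentage change in Y is approximately 2.00 times as large.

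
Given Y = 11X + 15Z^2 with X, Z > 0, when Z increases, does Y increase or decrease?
Y increases

Taking the partial derivative:
∂Y/∂Z = 30Z

∂Y/∂Z = 30Z > 0 (assuming positive values)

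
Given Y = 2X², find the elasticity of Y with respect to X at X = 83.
Elasticity = 2

Elasticity = (dY/dX) · (X/Y)

dY/dX = 4·X
At X = 83: dY/dX = 332, Y = 13778

Elasticity = 332 · (83 / 13778) = 2

Interpretation: for a small percentage change in X, the percentage change in Y is approximately 2.00 times as large.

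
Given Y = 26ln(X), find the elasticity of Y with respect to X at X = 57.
Elasticity = 1/ln(57) ≈ 0.2473

Elasticity = (dY/dX) · (X/Y)

dY/dX = 26/X
At X = 57: dY/dX = 26/57, Y = 26·ln(57)

Elasticity = (26/57) · (57 / (26·ln(57))) = 1/ln(57) ≈ 0.2473

Interpretation: for a small percentage change in X, the percentage change in Y is approximately 0.25 times as large.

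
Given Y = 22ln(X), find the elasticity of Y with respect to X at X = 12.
Elasticity = 1/ln(12) ≈ 0.4024

Elasticity = (dY/dX) · (X/Y)

dY/dX = 22/X
At X = 12: dY/dX = 11/6, Y = 22·ln(12)

Elasticity = (11/6) · (12 / (22·ln(12))) = 1/ln(12) ≈ 0.4024

Interpretation: for a small percentage change in X, the percentage change in Y is approximately 0.40 times as large.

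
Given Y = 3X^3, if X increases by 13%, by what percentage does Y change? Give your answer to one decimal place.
44.3%

For Y = 3X^3:
If X → X(1 + 0.13)
Then Y → Y · (1 + 0.13)^3
     ≈ Y · 1.4429

Percentage change = ((1 + 0.13)^3 − 1) × 100% ≈ 44.3%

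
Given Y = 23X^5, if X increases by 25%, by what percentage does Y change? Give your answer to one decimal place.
205.2%

For Y = 23X^5:
If X → X(1 + 0.25)
Then Y → Y · (1 + 0.25)^5
     ≈ Y · 3.0518

Percentage change = ((1 + 0.25)^5 − 1) × 100% ≈ 205.2%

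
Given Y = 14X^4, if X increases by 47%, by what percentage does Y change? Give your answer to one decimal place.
366.9%

For Y = 14X^4:
If X → X(1 + 0.47)
Then Y → Y · (1 + 0.47)^4
     ≈ Y · 4.6695

Percentage change = ((1 + 0.47)^4 − 1) × 100% ≈ 366.9%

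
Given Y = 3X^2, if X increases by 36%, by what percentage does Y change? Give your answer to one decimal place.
85.0%

For Y = 3X^2:
If X → X(1 + 0.36)
Then Y → Y · (1 + 0.36)^2
     = Y · 1.8496

Percentage change = ((1 + 0.36)^2 − 1) × 100% ≈ 85.0%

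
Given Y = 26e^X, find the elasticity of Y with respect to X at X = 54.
Elasticity = 54

Elasticity = (dY/dX) · (X/Y)

dY/dX = 26·e^X
At X = 54: dY/dX = 26·e^54, Y = 26·e^54

Elasticity = (26·e^54) · (54 / (26·e^54)) = 54

Interpretation: for a small percentage change in X, the percentage change in Y is approximately 54.00 times as large.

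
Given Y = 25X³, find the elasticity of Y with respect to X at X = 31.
Elasticity = 3

Elasticity = (dY/dX) · (X/Y)

dY/dX = 75·X²
At X = 31: dY/dX = 72075, Y = 744775

Elasticity = 72075 · (31 / 744775) = 3

Interpretation: for a small percentage change in X, the percentage change in Y is approximately 3.00 times as large.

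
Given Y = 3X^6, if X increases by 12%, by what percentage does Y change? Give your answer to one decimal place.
97.4%

For Y = 3X^6:
If X → X(1 + 0.12)
Then Y → Y · (1 + 0.12)^6
     ≈ Y · 1.9738

Percentage change = ((1 + 0.12)^6 − 1) × 100% ≈ 97.4%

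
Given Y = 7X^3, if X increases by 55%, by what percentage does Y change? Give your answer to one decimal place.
272.4%

For Y = 7X^3:
If X → X(1 + 0.55)
Then Y → Y · (1 + 0.55)^3
     ≈ Y · 3.7239

Percentage change = ((1 + 0.55)^3 − 1) × 100% ≈ 272.4%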